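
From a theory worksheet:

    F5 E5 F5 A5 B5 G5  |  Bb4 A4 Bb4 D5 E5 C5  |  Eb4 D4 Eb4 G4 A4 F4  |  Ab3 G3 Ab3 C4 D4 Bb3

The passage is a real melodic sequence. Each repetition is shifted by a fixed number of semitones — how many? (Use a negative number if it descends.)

With a 6-note motive the entries are F5, Bb4, Eb4, Ab3, each down a 5th from the previous.
Counting half-steps from F5 to Bb4: -7.

-7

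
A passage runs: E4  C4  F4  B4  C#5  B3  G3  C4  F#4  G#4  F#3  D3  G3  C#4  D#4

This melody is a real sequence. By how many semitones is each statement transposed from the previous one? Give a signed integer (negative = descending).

Taking 5-note groups, the heads are E4, B3, F#3: the pattern moves down a 4th.
E4 to B3 spans -5 semitones.

-5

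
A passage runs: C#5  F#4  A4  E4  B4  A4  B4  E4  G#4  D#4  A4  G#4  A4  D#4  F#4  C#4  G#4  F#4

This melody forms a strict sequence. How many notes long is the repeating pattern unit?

Try groups of 6 (3 cells in 18 notes):
C#5 F#4 A4 E4 B4 A4 | B4 E4 G#4 D#4 A4 G#4 | A4 D#4 F#4 C#4 G#4 F#4
Each cell is the previous one down a 2nd — so the unit is 6 notes.

6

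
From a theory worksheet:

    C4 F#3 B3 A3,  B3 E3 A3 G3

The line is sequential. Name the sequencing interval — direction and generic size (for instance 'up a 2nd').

down a 2nd

Unit = 4 notes; the statements start on C4, B3, moving down a 2nd each time.
From C4 to B3: down a 2nd.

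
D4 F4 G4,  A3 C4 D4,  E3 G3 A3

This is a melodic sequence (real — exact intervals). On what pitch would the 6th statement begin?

C#2

With a 3-note motive the entries are D4, A3, E3, each down a 4th from the previous.
Extending the heads down a 4th: B2 → F#2 → C#2.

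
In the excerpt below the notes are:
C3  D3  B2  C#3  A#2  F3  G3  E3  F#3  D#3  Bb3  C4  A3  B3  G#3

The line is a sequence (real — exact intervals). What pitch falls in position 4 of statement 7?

With 5-note cells, note 4 of each statement runs C#3, F#3, B3.
Carrying that up a 4th forward: E4 → A4 → D5 → G5.

G5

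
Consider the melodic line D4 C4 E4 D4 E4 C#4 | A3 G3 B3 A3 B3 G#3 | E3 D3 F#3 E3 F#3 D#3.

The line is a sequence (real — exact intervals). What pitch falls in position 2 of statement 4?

A2

Grouping in 6s, the 2nd note of each cell is C4, G3, D3.
One more down a 4th gives A2.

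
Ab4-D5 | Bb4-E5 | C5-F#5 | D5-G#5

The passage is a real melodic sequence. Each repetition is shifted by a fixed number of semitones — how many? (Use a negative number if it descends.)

Unit = 2 notes; the statements start on Ab4, Bb4, C5, D5, moving up a 2nd each time.
Counting half-steps from Ab4 to Bb4: 2.

2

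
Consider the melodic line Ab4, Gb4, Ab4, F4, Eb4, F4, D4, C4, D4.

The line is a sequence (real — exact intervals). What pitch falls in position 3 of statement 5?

The unit is 3 notes. Position-3 pitches of the 3 shown cells: Ab4, F4, D4.
Each moves down a 3rd. Continuing: B3 → G#3.

G#3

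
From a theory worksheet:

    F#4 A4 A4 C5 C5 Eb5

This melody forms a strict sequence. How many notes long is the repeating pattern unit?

6 notes total. Splitting into 3 groups of 2:
F#4 A4 | A4 C5 | C5 Eb5
Each cell is the previous one up a 3rd — so the unit is 2 notes.

2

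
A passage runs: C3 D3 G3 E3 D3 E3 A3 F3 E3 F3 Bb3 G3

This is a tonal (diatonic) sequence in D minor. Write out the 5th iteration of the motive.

G3 A3 D4 Bb3

The 4-note cells begin on C3, D3, E3 — each up a 2nd from the last.
Continuing the starts: F3 → G3.
So cell 5 is G3 A3 D4 Bb3.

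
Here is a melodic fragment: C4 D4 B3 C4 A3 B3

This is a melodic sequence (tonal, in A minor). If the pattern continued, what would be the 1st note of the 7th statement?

D3

With 2-note cells, note 1 of each statement runs C4, B3, A3.
Extending down a 2nd: G3 → F3 → E3 → D3.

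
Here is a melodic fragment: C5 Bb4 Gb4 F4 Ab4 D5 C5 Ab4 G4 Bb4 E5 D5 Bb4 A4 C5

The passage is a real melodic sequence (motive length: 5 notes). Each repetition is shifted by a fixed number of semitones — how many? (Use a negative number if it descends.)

Taking 5-note groups, the heads are C5, D5, E5: the pattern moves up a 2nd.
C5 to D5 spans +2 semitones.

2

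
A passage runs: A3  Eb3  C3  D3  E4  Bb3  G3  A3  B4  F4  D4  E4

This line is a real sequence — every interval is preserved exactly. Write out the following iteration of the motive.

Unit = 4 notes; the statements start on A3, E4, B4, moving up a 5th each time.
Statement 4 starts on F#5 and keeps the same exact contour: F#5 C5 A4 B4.

F#5 C5 A4 B4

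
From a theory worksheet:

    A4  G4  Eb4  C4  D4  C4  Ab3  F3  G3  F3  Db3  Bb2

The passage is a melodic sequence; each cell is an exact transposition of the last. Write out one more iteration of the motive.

With a 4-note motive the entries are A4, D4, G3, each down a 5th from the previous.
From C3 the exact shape gives C3 Bb2 Gb2 Eb2.

C3 Bb2 Gb2 Eb2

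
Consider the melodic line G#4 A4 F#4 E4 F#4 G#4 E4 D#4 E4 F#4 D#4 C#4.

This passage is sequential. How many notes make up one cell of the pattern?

4

There are 12 notes; a 4-note unit gives 3 cells:
G#4 A4 F#4 E4 | F#4 G#4 E4 D#4 | E4 F#4 D#4 C#4
That's a consistent down a 2nd shift per cell, and no other grouping gives one.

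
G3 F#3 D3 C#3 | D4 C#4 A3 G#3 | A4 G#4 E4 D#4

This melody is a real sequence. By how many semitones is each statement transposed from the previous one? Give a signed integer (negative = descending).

7

With a 4-note motive the entries are G3, D4, A4, each up a 5th from the previous.
G3 to D4 spans +7 semitones.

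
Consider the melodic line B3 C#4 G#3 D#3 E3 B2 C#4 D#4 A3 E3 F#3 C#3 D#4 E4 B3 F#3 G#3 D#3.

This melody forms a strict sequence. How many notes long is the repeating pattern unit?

6

18 notes total. Splitting into 3 groups of 6:
B3 C#4 G#3 D#3 E3 B2 | C#4 D#4 A3 E3 F#3 C#3 | D#4 E4 B3 F#3 G#3 D#3
Every group is a transposition up a 2nd of the one before; no shorter unit works.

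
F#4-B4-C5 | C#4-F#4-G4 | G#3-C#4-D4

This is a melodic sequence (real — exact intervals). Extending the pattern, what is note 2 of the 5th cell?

D#3

With 3-note cells, note 2 of each statement runs B4, F#4, C#4.
Each moves down a 4th. Continuing: G#3 → D#3.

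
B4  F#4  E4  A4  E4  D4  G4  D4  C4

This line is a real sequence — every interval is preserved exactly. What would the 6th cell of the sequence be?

Unit = 3 notes; the statements start on B4, A4, G4, moving down a 2nd each time.
Extending down a 2nd: F4 → Eb4 → Db4.
From Db4 the exact shape gives Db4 Ab3 Gb3.

Db4 Ab3 Gb3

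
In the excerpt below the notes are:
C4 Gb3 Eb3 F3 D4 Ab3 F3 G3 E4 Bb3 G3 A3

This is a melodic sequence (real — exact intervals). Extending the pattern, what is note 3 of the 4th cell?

A3

The unit is 4 notes. Position-3 pitches of the 3 shown cells: Eb3, F3, G3.
Each moves up a 2nd; the next is A3.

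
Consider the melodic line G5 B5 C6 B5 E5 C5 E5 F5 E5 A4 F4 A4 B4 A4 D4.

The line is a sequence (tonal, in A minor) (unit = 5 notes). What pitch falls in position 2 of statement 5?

The unit is 5 notes. Position-2 pitches of the 3 shown cells: B5, E5, A4.
Each moves down a 5th. Continuing: D4 → G3.

G3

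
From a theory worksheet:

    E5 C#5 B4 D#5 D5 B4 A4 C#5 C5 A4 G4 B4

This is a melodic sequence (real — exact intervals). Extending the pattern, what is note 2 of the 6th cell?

Grouping in 4s, the 2nd note of each cell is C#5, B4, A4.
Carrying that down a 2nd forward: G4 → F4 → Eb4.

Eb4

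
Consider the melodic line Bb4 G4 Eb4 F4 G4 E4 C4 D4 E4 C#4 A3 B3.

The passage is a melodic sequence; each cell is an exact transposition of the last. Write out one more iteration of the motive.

With a 4-note motive the entries are Bb4, G4, E4, each down a 3rd from the previous.
So cell 4 is C#4 A#3 F#3 G#3.

C#4 A#3 F#3 G#3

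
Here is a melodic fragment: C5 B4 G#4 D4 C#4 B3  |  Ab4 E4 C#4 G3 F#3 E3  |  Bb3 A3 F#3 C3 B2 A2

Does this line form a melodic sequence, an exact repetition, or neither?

neither

Note 1 of cell 2 is Ab4; if this were a sequence it would be F4. No unit length gives a consistent transposition pattern.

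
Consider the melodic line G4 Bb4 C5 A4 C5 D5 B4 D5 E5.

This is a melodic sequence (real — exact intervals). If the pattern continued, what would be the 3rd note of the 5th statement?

G#5

With 3-note cells, note 3 of each statement runs C5, D5, E5.
Carrying that up a 2nd forward: F#5 → G#5.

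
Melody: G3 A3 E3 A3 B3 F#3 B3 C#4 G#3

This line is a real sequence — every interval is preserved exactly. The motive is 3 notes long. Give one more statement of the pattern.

Taking 3-note groups, the heads are G3, A3, B3: the pattern moves up a 2nd.
So cell 4 is C#4 D#4 A#3.

C#4 D#4 A#3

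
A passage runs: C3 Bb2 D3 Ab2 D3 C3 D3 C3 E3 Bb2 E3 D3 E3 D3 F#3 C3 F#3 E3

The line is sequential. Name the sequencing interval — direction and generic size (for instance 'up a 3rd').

up a 2nd

Unit = 6 notes; the statements start on C3, D3, E3, moving up a 2nd each time.
From C3 to D3: up a 2nd.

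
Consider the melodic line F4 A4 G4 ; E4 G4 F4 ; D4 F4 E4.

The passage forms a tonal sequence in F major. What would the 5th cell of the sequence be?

Bb3 D4 C4

Taking 3-note groups, the heads are F4, E4, D4: the pattern moves down a 2nd.
Extending down a 2nd: C4 → Bb3.
So cell 5 is Bb3 D4 C4.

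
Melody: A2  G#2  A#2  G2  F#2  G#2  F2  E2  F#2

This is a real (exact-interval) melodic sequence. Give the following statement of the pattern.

Unit = 3 notes; the statements start on A2, G2, F2, moving down a 2nd each time.
From Eb2 the exact shape gives Eb2 D2 E2.

Eb2 D2 E2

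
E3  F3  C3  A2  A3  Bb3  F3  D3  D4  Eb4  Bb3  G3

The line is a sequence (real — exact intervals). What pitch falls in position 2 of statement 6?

Grouping in 4s, the 2nd note of each cell is F3, Bb3, Eb4.
Extending up a 4th: Ab4 → Db5 → Gb5.

Gb5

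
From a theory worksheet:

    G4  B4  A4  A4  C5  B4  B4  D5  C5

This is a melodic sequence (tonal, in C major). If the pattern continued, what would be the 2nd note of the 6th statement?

With 3-note cells, note 2 of each statement runs B4, C5, D5.
Carrying that up a 2nd forward: E5 → F5 → G5.

G5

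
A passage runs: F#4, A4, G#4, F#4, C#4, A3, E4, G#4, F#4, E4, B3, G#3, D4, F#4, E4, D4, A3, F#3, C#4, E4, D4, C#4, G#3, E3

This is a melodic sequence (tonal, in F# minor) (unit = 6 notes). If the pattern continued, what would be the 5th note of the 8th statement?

The unit is 6 notes. Position-5 pitches of the 4 shown cells: C#4, B3, A3, G#3.
Carrying that down a 2nd forward: F#3 → E3 → D3 → C#3.

C#3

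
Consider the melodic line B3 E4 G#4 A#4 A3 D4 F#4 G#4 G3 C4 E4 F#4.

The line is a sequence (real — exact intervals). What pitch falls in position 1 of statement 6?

With 4-note cells, note 1 of each statement runs B3, A3, G3.
Carrying that down a 2nd forward: F3 → Eb3 → Db3.

Db3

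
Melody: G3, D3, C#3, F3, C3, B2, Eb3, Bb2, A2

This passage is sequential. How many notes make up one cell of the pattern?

There are 9 notes; a 3-note unit gives 3 cells:
G3 D3 C#3 | F3 C3 B2 | Eb3 Bb2 A2
That's a consistent down a 2nd shift per cell, and no other grouping gives one.

3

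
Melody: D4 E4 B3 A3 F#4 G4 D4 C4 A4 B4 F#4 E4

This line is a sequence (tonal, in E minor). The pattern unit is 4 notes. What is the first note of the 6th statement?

With a 4-note motive the entries are D4, F#4, A4, each up a 3rd from the previous.
Extending the heads up a 3rd: C5 → E5 → G5.

G5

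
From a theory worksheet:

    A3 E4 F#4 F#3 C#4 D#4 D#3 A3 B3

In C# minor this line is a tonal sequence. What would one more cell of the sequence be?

The 3-note cells begin on A3, F#3, D#3 — each down a 3rd from the last.
From B2 the diatonic shape gives B2 F#3 G#3.

B2 F#3 G#3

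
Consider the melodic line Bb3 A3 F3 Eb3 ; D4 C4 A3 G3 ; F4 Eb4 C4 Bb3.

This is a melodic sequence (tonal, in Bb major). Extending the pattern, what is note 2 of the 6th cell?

With 4-note cells, note 2 of each statement runs A3, C4, Eb4.
Carrying that up a 3rd forward: G4 → Bb4 → D5.

D5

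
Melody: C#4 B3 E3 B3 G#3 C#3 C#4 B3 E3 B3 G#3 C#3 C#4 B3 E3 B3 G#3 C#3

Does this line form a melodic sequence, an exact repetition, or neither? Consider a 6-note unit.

Each 6-note cell is identical (C#4 B3 E3 B3 G#3 C#3), restated at the same pitch.

repetition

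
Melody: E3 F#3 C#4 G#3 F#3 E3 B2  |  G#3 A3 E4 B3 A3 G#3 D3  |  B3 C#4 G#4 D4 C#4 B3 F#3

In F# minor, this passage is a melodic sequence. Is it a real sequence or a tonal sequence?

tonal

Every note is diatonic to F# minor.
Cell 1 has +2 semitones from note 1 to 2, but cell 2 has +1 — the interval quality changes while the contour stays the same, which is the hallmark of a tonal sequence.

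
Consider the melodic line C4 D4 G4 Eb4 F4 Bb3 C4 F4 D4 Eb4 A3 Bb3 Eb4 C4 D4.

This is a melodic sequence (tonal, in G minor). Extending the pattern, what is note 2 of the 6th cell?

F3

The unit is 5 notes. Position-2 pitches of the 3 shown cells: D4, C4, Bb3.
Carrying that down a 2nd forward: A3 → G3 → F3.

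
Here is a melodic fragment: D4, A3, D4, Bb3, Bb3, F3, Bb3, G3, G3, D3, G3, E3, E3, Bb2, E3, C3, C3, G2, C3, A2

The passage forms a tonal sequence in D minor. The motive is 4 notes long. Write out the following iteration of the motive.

Unit = 4 notes; the statements start on D4, Bb3, G3, E3, C3, moving down a 3rd each time.
So cell 6 is A2 E2 A2 F2.

A2 E2 A2 F2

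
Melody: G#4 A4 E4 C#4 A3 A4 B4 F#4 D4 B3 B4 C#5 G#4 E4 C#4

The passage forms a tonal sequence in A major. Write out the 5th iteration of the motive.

Taking 5-note groups, the heads are G#4, A4, B4: the pattern moves up a 2nd.
Extending up a 2nd: C#5 → D5.
From D5 the diatonic shape gives D5 E5 B4 G#4 E4.

D5 E5 B4 G#4 E4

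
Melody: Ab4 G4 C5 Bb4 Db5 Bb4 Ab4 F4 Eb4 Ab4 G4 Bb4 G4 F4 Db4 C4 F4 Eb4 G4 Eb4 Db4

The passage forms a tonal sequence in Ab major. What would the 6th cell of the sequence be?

With a 7-note motive the entries are Ab4, F4, Db4, each down a 3rd from the previous.
Continuing the starts: Bb3 → G3 → Eb3.
From Eb3 the diatonic shape gives Eb3 Db3 G3 F3 Ab3 F3 Eb3.

Eb3 Db3 G3 F3 Ab3 F3 Eb3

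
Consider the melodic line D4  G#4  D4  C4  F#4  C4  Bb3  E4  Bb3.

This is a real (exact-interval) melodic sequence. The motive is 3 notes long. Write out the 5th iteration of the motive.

Gb3 C4 Gb3

Unit = 3 notes; the statements start on D4, C4, Bb3, moving down a 2nd each time.
Continuing the starts: Ab3 → Gb3.
So cell 5 is Gb3 C4 Gb3.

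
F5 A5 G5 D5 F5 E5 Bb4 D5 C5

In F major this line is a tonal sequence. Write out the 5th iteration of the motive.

E4 G4 F4

The 3-note cells begin on F5, D5, Bb4 — each down a 3rd from the last.
Continuing the starts: G4 → E4.
Statement 5 starts on E4 and keeps the same diatonic contour: E4 G4 F4.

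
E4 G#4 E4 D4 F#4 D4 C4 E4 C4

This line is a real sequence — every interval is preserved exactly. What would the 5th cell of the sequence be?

Taking 3-note groups, the heads are E4, D4, C4: the pattern moves down a 2nd.
Continuing the starts: Bb3 → Ab3.
From Ab3 the exact shape gives Ab3 C4 Ab3.

Ab3 C4 Ab3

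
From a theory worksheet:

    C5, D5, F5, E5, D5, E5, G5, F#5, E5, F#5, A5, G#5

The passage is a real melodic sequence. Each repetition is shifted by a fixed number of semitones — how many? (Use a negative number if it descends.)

Unit = 4 notes; the statements start on C5, D5, E5, moving up a 2nd each time.
C5→D5 is 74 − 72 = 2 semitones.

2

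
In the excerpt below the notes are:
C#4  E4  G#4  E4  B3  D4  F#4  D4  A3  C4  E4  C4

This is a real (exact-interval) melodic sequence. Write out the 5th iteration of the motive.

Unit = 4 notes; the statements start on C#4, B3, A3, moving down a 2nd each time.
Continuing the starts: G3 → F3.
Statement 5 starts on F3 and keeps the same exact contour: F3 Ab3 C4 Ab3.

F3 Ab3 C4 Ab3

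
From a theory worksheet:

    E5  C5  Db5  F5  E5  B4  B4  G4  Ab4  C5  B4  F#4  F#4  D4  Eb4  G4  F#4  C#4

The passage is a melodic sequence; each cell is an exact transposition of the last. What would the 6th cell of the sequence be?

The 6-note cells begin on E5, B4, F#4 — each down a 4th from the last.
Carrying on: C#4 → G#3 → D#3.
From D#3 the exact shape gives D#3 B2 C3 E3 D#3 A#2.

D#3 B2 C3 E3 D#3 A#2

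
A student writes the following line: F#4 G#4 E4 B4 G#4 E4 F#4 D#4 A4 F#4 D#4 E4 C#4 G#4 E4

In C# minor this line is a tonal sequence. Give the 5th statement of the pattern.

Taking 5-note groups, the heads are F#4, E4, D#4: the pattern moves down a 2nd.
Continuing the starts: C#4 → B3.
Statement 5 starts on B3 and keeps the same diatonic contour: B3 C#4 A3 E4 C#4.

B3 C#4 A3 E4 C#4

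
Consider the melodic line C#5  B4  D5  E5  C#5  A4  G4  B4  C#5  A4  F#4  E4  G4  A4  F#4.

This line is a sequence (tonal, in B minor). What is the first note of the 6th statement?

The 5-note cells begin on C#5, A4, F#4 — each down a 3rd from the last.
Extending the heads down a 3rd: D4 → B3 → G3.

G3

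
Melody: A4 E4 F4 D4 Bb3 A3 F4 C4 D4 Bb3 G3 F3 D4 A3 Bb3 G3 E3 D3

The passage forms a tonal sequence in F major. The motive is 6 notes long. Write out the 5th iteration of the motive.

G3 D3 E3 C3 A2 G2

With a 6-note motive the entries are A4, F4, D4, each down a 3rd from the previous.
Extending down a 3rd: Bb3 → G3.
So cell 5 is G3 D3 E3 C3 A2 G2.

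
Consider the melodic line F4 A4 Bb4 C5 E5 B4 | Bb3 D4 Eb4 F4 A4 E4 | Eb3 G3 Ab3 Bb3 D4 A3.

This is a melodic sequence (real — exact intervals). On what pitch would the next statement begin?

Ab2

Unit = 6 notes; the statements start on F4, Bb3, Eb3, moving down a 5th each time.
The next head, down a 5th from Eb3, is Ab2.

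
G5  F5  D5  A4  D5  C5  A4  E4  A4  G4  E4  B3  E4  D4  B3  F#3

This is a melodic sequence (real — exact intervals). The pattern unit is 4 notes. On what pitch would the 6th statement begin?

F#3

Taking 4-note groups, the heads are G5, D5, A4, E4: the pattern moves down a 4th.
Extending the heads down a 4th: B3 → F#3.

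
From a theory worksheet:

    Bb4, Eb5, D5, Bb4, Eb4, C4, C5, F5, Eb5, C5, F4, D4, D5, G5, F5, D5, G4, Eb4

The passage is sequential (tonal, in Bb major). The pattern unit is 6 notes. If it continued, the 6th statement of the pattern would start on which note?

G5

Unit = 6 notes; the statements start on Bb4, C5, D5, moving up a 2nd each time.
Continuing: Eb5 → F5 → G5. Statement 6 starts on G5.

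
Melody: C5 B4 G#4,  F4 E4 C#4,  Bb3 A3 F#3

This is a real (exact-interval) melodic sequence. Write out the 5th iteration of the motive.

The 3-note cells begin on C5, F4, Bb3 — each down a 5th from the last.
Carrying on: Eb3 → Ab2.
Statement 5 starts on Ab2 and keeps the same exact contour: Ab2 G2 E2.

Ab2 G2 E2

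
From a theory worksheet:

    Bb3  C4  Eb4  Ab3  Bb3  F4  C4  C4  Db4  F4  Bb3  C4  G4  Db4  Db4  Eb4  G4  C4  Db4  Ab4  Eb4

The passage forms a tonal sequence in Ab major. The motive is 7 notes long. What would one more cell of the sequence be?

Eb4 F4 Ab4 Db4 Eb4 Bb4 F4

The 7-note cells begin on Bb3, C4, Db4 — each up a 2nd from the last.
Statement 4 starts on Eb4 and keeps the same diatonic contour: Eb4 F4 Ab4 Db4 Eb4 Bb4 F4.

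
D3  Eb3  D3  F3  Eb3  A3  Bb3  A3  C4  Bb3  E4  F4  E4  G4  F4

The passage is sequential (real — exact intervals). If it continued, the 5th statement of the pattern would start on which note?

With a 5-note motive the entries are D3, A3, E4, each up a 5th from the previous.
Extending the heads up a 5th: B4 → F#5.

F#5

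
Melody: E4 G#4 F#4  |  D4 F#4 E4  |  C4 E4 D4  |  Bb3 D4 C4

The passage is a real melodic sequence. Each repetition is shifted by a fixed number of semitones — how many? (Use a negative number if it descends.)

-2

Unit = 3 notes; the statements start on E4, D4, C4, Bb3, moving down a 2nd each time.
E4 to D4 spans -2 semitones.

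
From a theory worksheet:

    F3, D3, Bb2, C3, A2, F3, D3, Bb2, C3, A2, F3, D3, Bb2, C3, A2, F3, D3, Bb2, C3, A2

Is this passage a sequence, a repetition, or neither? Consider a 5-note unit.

Each 5-note cell is identical (F3 D3 Bb2 C3 A2), restated at the same pitch.

repetition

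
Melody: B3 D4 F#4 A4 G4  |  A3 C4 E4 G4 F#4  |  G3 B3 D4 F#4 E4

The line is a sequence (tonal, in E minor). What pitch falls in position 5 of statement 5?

C4

The unit is 5 notes. Position-5 pitches of the 3 shown cells: G4, F#4, E4.
Each moves down a 2nd. Continuing: D4 → C4.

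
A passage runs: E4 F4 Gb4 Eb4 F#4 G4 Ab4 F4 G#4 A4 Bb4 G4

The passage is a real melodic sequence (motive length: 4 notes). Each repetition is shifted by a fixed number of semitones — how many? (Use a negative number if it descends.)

2

Unit = 4 notes; the statements start on E4, F#4, G#4, moving up a 2nd each time.
E4 to F#4 spans +2 semitones.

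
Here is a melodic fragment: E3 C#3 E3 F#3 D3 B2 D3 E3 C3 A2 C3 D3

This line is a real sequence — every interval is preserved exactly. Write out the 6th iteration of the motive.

Gb2 Eb2 Gb2 Ab2

The 4-note cells begin on E3, D3, C3 — each down a 2nd from the last.
Carrying on: Bb2 → Ab2 → Gb2.
From Gb2 the exact shape gives Gb2 Eb2 Gb2 Ab2.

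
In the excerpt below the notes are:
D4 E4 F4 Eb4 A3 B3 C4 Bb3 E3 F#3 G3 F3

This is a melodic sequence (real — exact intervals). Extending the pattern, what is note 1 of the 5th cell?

F#2

The unit is 4 notes. Position-1 pitches of the 3 shown cells: D4, A3, E3.
Carrying that down a 4th forward: B2 → F#2.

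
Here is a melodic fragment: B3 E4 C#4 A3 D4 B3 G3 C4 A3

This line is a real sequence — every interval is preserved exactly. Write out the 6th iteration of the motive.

Db3 Gb3 Eb3

Unit = 3 notes; the statements start on B3, A3, G3, moving down a 2nd each time.
Extending down a 2nd: F3 → Eb3 → Db3.
So cell 6 is Db3 Gb3 Eb3.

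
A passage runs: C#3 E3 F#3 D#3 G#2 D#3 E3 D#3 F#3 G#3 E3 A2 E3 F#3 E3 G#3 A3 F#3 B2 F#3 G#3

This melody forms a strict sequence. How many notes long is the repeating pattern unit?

There are 21 notes; a 7-note unit gives 3 cells:
C#3 E3 F#3 D#3 G#2 D#3 E3 | D#3 F#3 G#3 E3 A2 E3 F#3 | E3 G#3 A3 F#3 B2 F#3 G#3
That's a consistent up a 2nd shift per cell, and no other grouping gives one.

7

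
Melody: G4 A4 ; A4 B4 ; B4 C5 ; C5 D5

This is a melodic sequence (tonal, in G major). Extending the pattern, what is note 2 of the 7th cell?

G5

The unit is 2 notes. Position-2 pitches of the 4 shown cells: A4, B4, C5, D5.
Carrying that up a 2nd forward: E5 → F#5 → G5.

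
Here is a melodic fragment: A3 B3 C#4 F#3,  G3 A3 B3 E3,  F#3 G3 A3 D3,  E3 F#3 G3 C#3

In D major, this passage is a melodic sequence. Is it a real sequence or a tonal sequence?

tonal

Every note is diatonic to D major.
Cell 1 has +2 semitones from note 1 to 2, but cell 3 has +1 — the interval quality changes while the contour stays the same, which is the hallmark of a tonal sequence.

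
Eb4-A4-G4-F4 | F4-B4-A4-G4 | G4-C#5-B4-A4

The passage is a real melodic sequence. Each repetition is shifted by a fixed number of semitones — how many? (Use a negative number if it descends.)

2

Unit = 4 notes; the statements start on Eb4, F4, G4, moving up a 2nd each time.
Eb4→F4 is 65 − 63 = 2 semitones.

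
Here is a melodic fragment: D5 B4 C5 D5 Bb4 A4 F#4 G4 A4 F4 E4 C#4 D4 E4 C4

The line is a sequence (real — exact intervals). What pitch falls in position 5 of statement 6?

A2

Grouping in 5s, the 5th note of each cell is Bb4, F4, C4.
Each moves down a 4th. Continuing: G3 → D3 → A2.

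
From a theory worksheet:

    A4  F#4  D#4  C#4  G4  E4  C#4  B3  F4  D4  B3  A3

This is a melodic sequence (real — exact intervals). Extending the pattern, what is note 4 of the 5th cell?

Grouping in 4s, the 4th note of each cell is C#4, B3, A3.
Each moves down a 2nd. Continuing: G3 → F3.

F3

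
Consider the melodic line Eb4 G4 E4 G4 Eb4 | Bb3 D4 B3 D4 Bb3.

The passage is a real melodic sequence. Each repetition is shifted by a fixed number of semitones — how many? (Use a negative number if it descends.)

Taking 5-note groups, the heads are Eb4, Bb3: the pattern moves down a 4th.
Eb4 to Bb3 spans -5 semitones.

-5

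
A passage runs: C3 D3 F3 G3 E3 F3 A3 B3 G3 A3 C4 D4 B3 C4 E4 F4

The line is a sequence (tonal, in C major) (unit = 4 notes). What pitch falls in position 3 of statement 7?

D5

The unit is 4 notes. Position-3 pitches of the 4 shown cells: F3, A3, C4, E4.
Carrying that up a 3rd forward: G4 → B4 → D5.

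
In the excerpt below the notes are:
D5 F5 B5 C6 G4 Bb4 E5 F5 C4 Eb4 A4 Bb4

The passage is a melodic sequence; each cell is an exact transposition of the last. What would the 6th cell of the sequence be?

Eb2 Gb2 C3 Db3

Unit = 4 notes; the statements start on D5, G4, C4, moving down a 5th each time.
Continuing the starts: F3 → Bb2 → Eb2.
From Eb2 the exact shape gives Eb2 Gb2 C3 Db3.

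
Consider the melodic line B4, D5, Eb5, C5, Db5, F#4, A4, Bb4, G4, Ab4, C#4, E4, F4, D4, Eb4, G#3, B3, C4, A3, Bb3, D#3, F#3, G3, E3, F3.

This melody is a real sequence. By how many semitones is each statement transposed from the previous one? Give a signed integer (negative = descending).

The 5-note cells begin on B4, F#4, C#4, G#3, D#3 — each down a 4th from the last.
B4 to F#4 spans -5 semitones.

-5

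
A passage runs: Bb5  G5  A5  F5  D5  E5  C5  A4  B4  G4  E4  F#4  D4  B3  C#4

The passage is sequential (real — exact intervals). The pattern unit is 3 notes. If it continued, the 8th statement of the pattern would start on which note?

The 3-note cells begin on Bb5, F5, C5, G4, D4 — each down a 4th from the last.
Extending the heads down a 4th: A3 → E3 → B2.

B2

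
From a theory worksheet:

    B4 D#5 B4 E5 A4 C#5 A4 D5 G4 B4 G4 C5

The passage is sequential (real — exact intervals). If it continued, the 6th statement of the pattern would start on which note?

Db4

Taking 4-note groups, the heads are B4, A4, G4: the pattern moves down a 2nd.
Extending the heads down a 2nd: F4 → Eb4 → Db4.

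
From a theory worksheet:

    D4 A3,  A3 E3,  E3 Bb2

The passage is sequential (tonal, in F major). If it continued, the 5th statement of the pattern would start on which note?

F2

With a 2-note motive the entries are D4, A3, E3, each down a 4th from the previous.
Continuing: Bb2 → F2. Statement 5 starts on F2.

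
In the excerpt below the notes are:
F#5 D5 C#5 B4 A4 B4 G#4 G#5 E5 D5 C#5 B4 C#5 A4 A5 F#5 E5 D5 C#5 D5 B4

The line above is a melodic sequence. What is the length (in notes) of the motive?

There are 21 notes; a 7-note unit gives 3 cells:
F#5 D5 C#5 B4 A4 B4 G#4 | G#5 E5 D5 C#5 B4 C#5 A4 | A5 F#5 E5 D5 C#5 D5 B4
Each cell is the previous one up a 2nd — so the unit is 7 notes.

7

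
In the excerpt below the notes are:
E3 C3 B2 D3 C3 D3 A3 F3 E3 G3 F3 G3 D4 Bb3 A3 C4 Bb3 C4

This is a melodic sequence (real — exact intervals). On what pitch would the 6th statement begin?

F5

Unit = 6 notes; the statements start on E3, A3, D4, moving up a 4th each time.
Extending the heads up a 4th: G4 → C5 → F5.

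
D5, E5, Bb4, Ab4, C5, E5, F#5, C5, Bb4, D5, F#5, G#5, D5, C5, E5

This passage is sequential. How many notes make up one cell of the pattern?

5

Try groups of 5 (3 cells in 15 notes):
D5 E5 Bb4 Ab4 C5 | E5 F#5 C5 Bb4 D5 | F#5 G#5 D5 C5 E5
That's a consistent up a 2nd shift per cell, and no other grouping gives one.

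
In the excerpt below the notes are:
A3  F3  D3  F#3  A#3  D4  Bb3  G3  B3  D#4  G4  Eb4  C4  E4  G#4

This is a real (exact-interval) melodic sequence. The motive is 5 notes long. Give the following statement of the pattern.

C5 Ab4 F4 A4 C#5

Taking 5-note groups, the heads are A3, D4, G4: the pattern moves up a 4th.
Statement 4 starts on C5 and keeps the same exact contour: C5 Ab4 F4 A4 C#5.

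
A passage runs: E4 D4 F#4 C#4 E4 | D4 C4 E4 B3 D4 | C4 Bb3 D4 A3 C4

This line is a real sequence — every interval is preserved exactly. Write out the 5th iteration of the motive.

Ab3 Gb3 Bb3 F3 Ab3

Unit = 5 notes; the statements start on E4, D4, C4, moving down a 2nd each time.
Carrying on: Bb3 → Ab3.
So cell 5 is Ab3 Gb3 Bb3 F3 Ab3.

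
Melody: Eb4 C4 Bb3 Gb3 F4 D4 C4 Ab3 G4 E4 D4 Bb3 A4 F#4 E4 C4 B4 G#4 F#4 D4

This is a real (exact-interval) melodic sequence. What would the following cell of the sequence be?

C#5 A#4 G#4 E4

The 4-note cells begin on Eb4, F4, G4, A4, B4 — each up a 2nd from the last.
So cell 6 is C#5 A#4 G#4 E4.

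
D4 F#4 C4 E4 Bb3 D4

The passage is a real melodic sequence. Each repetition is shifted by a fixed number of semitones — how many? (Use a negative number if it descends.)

-2

Unit = 2 notes; the statements start on D4, C4, Bb3, moving down a 2nd each time.
Counting half-steps from D4 to C4: -2.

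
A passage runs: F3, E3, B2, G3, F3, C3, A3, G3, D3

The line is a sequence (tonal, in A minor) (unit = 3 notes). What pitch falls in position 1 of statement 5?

C4

With 3-note cells, note 1 of each statement runs F3, G3, A3.
Carrying that up a 2nd forward: B3 → C4.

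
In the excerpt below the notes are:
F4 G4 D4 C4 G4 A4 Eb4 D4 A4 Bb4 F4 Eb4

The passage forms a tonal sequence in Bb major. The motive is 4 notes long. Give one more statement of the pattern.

Bb4 C5 G4 F4

Taking 4-note groups, the heads are F4, G4, A4: the pattern moves up a 2nd.
Statement 4 starts on Bb4 and keeps the same diatonic contour: Bb4 C5 G4 F4.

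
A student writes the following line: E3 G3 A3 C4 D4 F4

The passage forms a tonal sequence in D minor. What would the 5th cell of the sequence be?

Unit = 2 notes; the statements start on E3, A3, D4, moving up a 4th each time.
Extending up a 4th: G4 → C5.
From C5 the diatonic shape gives C5 E5.

C5 E5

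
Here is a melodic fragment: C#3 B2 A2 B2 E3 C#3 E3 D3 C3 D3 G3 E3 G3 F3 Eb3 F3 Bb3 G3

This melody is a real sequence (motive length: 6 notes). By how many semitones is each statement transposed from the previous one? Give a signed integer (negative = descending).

3

With a 6-note motive the entries are C#3, E3, G3, each up a 3rd from the previous.
C#3→E3 is 52 − 49 = 3 semitones.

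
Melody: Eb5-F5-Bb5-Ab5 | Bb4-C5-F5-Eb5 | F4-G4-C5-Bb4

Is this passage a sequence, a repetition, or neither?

sequence

Each 4-note cell is the previous one transposed down a 4th.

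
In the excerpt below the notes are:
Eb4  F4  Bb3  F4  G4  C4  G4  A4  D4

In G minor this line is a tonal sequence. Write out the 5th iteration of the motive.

Taking 3-note groups, the heads are Eb4, F4, G4: the pattern moves up a 2nd.
Continuing the starts: A4 → Bb4.
Statement 5 starts on Bb4 and keeps the same diatonic contour: Bb4 C5 F4.

Bb4 C5 F4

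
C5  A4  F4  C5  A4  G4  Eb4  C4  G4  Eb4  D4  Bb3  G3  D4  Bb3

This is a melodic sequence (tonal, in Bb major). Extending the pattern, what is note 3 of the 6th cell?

The unit is 5 notes. Position-3 pitches of the 3 shown cells: F4, C4, G3.
Each moves down a 4th. Continuing: D3 → A2 → Eb2.

Eb2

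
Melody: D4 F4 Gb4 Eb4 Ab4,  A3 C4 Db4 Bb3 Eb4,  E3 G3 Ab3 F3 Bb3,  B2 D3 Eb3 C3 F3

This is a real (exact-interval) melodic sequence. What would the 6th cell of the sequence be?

C#2 E2 F2 D2 G2

Taking 5-note groups, the heads are D4, A3, E3, B2: the pattern moves down a 4th.
Extending down a 4th: F#2 → C#2.
From C#2 the exact shape gives C#2 E2 F2 D2 G2.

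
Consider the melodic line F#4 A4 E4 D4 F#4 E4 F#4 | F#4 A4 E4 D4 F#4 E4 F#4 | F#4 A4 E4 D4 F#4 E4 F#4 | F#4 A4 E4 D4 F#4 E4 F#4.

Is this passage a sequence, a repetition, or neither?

Each 7-note cell is identical (F#4 A4 E4 D4 F#4 E4 F#4), restated at the same pitch.

repetition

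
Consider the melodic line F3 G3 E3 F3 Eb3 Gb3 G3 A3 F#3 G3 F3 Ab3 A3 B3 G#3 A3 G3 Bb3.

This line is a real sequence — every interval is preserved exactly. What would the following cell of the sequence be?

With a 6-note motive the entries are F3, G3, A3, each up a 2nd from the previous.
Statement 4 starts on B3 and keeps the same exact contour: B3 C#4 A#3 B3 A3 C4.

B3 C#4 A#3 B3 A3 C4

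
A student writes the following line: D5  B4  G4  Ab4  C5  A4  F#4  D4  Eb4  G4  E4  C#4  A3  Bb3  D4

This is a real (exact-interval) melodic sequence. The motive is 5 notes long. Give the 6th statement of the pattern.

With a 5-note motive the entries are D5, A4, E4, each down a 4th from the previous.
Extending down a 4th: B3 → F#3 → C#3.
From C#3 the exact shape gives C#3 A#2 F#2 G2 B2.

C#3 A#2 F#2 G2 B2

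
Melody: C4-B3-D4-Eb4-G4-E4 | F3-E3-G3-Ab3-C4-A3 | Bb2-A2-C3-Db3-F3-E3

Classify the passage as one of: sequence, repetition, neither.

Note 6 of cell 3 is E3; if this were a sequence it would be D3. No unit length gives a consistent transposition pattern.

neither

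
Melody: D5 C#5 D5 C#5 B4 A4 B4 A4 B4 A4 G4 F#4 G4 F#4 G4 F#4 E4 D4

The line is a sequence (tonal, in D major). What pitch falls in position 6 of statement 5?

With 6-note cells, note 6 of each statement runs A4, F#4, D4.
Each moves down a 3rd. Continuing: B3 → G3.

G3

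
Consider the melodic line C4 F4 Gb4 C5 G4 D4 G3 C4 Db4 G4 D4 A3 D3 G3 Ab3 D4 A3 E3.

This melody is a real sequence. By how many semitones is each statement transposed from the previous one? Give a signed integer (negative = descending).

Unit = 6 notes; the statements start on C4, G3, D3, moving down a 4th each time.
Counting half-steps from C4 to G3: -5.

-5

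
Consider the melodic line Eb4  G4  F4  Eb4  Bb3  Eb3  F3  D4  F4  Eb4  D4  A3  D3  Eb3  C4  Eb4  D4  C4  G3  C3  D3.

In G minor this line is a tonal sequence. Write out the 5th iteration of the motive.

Unit = 7 notes; the statements start on Eb4, D4, C4, moving down a 2nd each time.
Continuing the starts: Bb3 → A3.
From A3 the diatonic shape gives A3 C4 Bb3 A3 Eb3 A2 Bb2.

A3 C4 Bb3 A3 Eb3 A2 Bb2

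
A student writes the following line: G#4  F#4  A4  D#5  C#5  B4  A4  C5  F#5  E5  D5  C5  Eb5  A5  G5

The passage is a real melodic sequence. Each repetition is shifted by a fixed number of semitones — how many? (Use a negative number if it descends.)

With a 5-note motive the entries are G#4, B4, D5, each up a 3rd from the previous.
G#4→B4 is 71 − 68 = 3 semitones.

3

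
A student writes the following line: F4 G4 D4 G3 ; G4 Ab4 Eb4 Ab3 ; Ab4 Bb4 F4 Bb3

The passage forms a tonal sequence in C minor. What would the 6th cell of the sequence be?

Taking 4-note groups, the heads are F4, G4, Ab4: the pattern moves up a 2nd.
Continuing the starts: Bb4 → C5 → D5.
From D5 the diatonic shape gives D5 Eb5 Bb4 Eb4.

D5 Eb5 Bb4 Eb4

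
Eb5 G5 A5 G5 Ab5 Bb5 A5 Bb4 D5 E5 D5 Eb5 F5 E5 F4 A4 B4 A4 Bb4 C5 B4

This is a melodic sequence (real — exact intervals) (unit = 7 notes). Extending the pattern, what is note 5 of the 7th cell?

Grouping in 7s, the 5th note of each cell is Ab5, Eb5, Bb4.
Each moves down a 4th. Continuing: F4 → C4 → G3 → D3.

D3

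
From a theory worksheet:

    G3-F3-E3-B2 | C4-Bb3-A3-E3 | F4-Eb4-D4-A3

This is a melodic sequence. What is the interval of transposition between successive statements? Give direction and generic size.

The 4-note cells begin on G3, C4, F4 — each up a 4th from the last.
G3 to C4 is up a 4th.

up a 4th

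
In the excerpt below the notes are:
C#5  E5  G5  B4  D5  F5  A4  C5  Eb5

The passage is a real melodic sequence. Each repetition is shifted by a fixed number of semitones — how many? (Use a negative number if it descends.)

-2

The 3-note cells begin on C#5, B4, A4 — each down a 2nd from the last.
Counting half-steps from C#5 to B4: -2.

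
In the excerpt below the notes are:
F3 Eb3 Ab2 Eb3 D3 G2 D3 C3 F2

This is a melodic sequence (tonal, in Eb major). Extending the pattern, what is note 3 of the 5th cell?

The unit is 3 notes. Position-3 pitches of the 3 shown cells: Ab2, G2, F2.
Each moves down a 2nd. Continuing: Eb2 → D2.

D2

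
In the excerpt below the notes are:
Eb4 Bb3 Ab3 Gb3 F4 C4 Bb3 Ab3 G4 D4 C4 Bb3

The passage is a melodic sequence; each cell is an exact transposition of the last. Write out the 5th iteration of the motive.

B4 F#4 E4 D4

Taking 4-note groups, the heads are Eb4, F4, G4: the pattern moves up a 2nd.
Continuing the starts: A4 → B4.
Statement 5 starts on B4 and keeps the same exact contour: B4 F#4 E4 D4.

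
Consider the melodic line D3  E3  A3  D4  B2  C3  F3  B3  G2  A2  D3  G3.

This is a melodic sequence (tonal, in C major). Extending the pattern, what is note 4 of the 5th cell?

C3

The unit is 4 notes. Position-4 pitches of the 3 shown cells: D4, B3, G3.
Each moves down a 3rd. Continuing: E3 → C3.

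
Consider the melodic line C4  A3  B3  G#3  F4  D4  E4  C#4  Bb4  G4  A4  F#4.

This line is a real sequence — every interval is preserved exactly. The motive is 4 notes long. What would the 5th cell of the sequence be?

Ab5 F5 G5 E5

With a 4-note motive the entries are C4, F4, Bb4, each up a 4th from the previous.
Continuing the starts: Eb5 → Ab5.
So cell 5 is Ab5 F5 G5 E5.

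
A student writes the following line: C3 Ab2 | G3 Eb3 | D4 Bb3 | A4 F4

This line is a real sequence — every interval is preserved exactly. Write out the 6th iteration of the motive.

The 2-note cells begin on C3, G3, D4, A4 — each up a 5th from the last.
Extending up a 5th: E5 → B5.
So cell 6 is B5 G5.

B5 G5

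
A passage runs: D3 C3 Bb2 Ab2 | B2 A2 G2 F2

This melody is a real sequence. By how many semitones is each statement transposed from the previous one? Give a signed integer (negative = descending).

Unit = 4 notes; the statements start on D3, B2, moving down a 3rd each time.
D3→B2 is 47 − 50 = -3 semitones.

-3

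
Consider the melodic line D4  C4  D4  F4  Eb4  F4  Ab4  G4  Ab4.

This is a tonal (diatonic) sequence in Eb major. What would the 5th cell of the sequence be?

Unit = 3 notes; the statements start on D4, F4, Ab4, moving up a 3rd each time.
Extending up a 3rd: C5 → Eb5.
From Eb5 the diatonic shape gives Eb5 D5 Eb5.

Eb5 D5 Eb5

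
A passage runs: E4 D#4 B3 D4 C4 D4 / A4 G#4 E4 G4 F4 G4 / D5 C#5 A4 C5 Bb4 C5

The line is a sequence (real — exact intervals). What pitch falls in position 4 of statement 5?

Bb5

With 6-note cells, note 4 of each statement runs D4, G4, C5.
Extending up a 4th: F5 → Bb5.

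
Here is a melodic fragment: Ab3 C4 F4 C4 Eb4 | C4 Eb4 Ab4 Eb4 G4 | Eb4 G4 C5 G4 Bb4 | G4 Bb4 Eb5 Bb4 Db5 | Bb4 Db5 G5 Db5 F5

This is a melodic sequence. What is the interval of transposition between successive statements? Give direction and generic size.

up a 3rd

The 5-note cells begin on Ab3, C4, Eb4, G4, Bb4 — each up a 3rd from the last.
From Ab3 to C4: up a 3rd.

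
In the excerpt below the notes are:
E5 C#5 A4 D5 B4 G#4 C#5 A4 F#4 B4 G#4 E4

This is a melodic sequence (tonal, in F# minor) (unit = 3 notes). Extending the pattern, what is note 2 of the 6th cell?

The unit is 3 notes. Position-2 pitches of the 4 shown cells: C#5, B4, A4, G#4.
Each moves down a 2nd. Continuing: F#4 → E4.

E4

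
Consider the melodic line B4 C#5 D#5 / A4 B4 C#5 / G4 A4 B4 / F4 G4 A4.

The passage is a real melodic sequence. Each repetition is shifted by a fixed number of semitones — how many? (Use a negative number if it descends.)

Taking 3-note groups, the heads are B4, A4, G4, F4: the pattern moves down a 2nd.
B4→A4 is 69 − 71 = -2 semitones.

-2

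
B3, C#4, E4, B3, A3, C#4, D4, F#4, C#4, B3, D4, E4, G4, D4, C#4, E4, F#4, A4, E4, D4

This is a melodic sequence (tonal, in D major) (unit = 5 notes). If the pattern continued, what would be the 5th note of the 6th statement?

Grouping in 5s, the 5th note of each cell is A3, B3, C#4, D4.
Extending up a 2nd: E4 → F#4.

F#4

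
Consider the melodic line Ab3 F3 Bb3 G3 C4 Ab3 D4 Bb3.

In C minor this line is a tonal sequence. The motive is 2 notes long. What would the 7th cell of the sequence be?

G4 Eb4

Unit = 2 notes; the statements start on Ab3, Bb3, C4, D4, moving up a 2nd each time.
Extending up a 2nd: Eb4 → F4 → G4.
From G4 the diatonic shape gives G4 Eb4.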